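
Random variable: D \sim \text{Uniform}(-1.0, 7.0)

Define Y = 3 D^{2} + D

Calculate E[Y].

E[Y] = 3*E[D²] + 1*E[D]
E[D] = 3
E[D²] = Var(D) + (E[D])² = 5.3333333 + 9 = 14.333333
E[Y] = 3*14.333333 + 1*3 = 46

46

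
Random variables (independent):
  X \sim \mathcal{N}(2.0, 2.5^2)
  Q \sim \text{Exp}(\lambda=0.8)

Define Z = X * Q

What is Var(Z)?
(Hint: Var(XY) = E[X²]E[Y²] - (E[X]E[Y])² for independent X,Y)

Var(XY) = E[X²]E[Y²] - (E[X]E[Y])²
E[X] = 2, Var(X) = 6.25
E[Q] = 1.25, Var(Q) = 1.5625
E[X²] = 6.25 + 2² = 10.25
E[Q²] = 1.5625 + 1.25² = 3.125
Var(Z) = 10.25*3.125 - (2*1.25)²
= 32.03125 - 6.25 = 25.78125

25.78125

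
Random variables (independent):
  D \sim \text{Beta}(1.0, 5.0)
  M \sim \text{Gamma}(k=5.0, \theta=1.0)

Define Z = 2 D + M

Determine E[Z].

E[Z] = 2*E[D] + 1*E[M]
E[D] = 0.16666667
E[M] = 5
E[Z] = 2*0.16666667 + 1*5 = 5.3333333

5.3333333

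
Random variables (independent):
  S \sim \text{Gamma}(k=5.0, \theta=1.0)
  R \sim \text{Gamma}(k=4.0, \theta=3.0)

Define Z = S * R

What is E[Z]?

For independent RVs: E[XY] = E[X]*E[Y]
E[S] = 5
E[R] = 12
E[Z] = 5 * 12 = 60

60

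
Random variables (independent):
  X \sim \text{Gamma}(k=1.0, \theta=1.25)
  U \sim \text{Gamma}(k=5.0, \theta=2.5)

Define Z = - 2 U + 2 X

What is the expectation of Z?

E[Z] = 2*E[X] - 2*E[U]
E[X] = 1.25
E[U] = 12.5
E[Z] = 2*1.25 - 2*12.5 = -22.5

-22.5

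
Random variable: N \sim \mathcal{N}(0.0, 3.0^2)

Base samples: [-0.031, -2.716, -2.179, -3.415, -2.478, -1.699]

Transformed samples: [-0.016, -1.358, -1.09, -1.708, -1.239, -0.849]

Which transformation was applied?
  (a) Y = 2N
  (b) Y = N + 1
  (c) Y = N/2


Checking option (c) Y = N/2:
  N = -0.031 -> Y = -0.016 ✓
  N = -2.716 -> Y = -1.358 ✓
  N = -2.179 -> Y = -1.09 ✓
All samples match this transformation.

(c) N/2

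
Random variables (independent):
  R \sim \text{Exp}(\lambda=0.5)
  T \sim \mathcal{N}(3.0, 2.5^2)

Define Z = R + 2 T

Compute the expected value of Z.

E[Z] = 1*E[R] + 2*E[T]
E[R] = 2
E[T] = 3
E[Z] = 1*2 + 2*3 = 8

8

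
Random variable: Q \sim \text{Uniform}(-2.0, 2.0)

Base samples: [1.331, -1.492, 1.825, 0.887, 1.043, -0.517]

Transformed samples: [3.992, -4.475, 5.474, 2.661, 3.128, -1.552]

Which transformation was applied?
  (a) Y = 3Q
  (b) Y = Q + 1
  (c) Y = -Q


Checking option (a) Y = 3Q:
  Q = 1.331 -> Y = 3.992 ✓
  Q = -1.492 -> Y = -4.475 ✓
  Q = 1.825 -> Y = 5.474 ✓
All samples match this transformation.

(a) 3Q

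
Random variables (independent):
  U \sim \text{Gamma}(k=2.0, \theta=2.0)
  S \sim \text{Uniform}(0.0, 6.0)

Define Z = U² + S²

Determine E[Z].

E[Z] = E[U²] + E[S²]
E[U²] = Var(U) + E[U]² = 8 + 16 = 24
E[S²] = Var(S) + E[S]² = 3 + 9 = 12
E[Z] = 24 + 12 = 36

36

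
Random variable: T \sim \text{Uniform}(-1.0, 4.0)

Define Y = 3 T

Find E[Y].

For Y = 3T:
E[Y] = 3 * E[T]
E[T] = (-1 + 4)/2 = 1.5
E[Y] = 3 * 1.5 = 4.5

4.5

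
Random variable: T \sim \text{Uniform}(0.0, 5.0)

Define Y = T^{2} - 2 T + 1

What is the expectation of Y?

E[Y] = 1*E[T²] - 2*E[T] + 1
E[T] = 2.5
E[T²] = Var(T) + (E[T])² = 2.0833333 + 6.25 = 8.3333333
E[Y] = 1*8.3333333 - 2*2.5 + 1 = 4.3333333

4.3333333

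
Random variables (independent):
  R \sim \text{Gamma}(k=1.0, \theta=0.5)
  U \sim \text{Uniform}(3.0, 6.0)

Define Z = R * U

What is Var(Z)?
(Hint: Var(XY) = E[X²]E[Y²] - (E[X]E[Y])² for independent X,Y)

Var(XY) = E[X²]E[Y²] - (E[X]E[Y])²
E[R] = 0.5, Var(R) = 0.25
E[U] = 4.5, Var(U) = 0.75
E[R²] = 0.25 + 0.5² = 0.5
E[U²] = 0.75 + 4.5² = 21
Var(Z) = 0.5*21 - (0.5*4.5)²
= 10.5 - 5.0625 = 5.4375

5.4375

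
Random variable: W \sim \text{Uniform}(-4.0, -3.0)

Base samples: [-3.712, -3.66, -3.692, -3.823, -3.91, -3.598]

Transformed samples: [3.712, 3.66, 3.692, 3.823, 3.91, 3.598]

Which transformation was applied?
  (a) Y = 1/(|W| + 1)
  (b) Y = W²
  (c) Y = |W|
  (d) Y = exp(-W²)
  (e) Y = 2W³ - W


Checking option (c) Y = |W|:
  W = -3.712 -> Y = 3.712 ✓
  W = -3.66 -> Y = 3.66 ✓
  W = -3.692 -> Y = 3.692 ✓
All samples match this transformation.

(c) |W|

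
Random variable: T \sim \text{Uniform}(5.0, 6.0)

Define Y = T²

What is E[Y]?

E[T²] = Var(T) + (E[T])² = 0.083333333 + 30.25 = 30.333333

30.333333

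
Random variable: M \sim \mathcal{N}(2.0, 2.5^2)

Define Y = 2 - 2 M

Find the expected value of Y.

For Y = -2M + 2:
E[Y] = -2 * E[M] + 2
E[M] = 2.0 = 2
E[Y] = -2 * 2 + 2 = -2

-2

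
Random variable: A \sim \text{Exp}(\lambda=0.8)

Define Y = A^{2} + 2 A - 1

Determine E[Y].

E[Y] = 1*E[A²] + 2*E[A] - 1
E[A] = 1.25
E[A²] = Var(A) + (E[A])² = 1.5625 + 1.5625 = 3.125
E[Y] = 1*3.125 + 2*1.25 - 1 = 4.625

4.625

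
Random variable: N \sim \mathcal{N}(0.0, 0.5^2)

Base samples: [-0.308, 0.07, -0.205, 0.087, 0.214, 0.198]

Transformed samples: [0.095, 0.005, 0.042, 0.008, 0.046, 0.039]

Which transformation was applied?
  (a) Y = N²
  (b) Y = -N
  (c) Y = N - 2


Checking option (a) Y = N²:
  N = -0.308 -> Y = 0.095 ✓
  N = 0.07 -> Y = 0.005 ✓
  N = -0.205 -> Y = 0.042 ✓
All samples match this transformation.

(a) N²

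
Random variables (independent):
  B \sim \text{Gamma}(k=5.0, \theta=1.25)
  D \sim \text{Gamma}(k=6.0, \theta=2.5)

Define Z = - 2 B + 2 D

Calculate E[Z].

E[Z] = -2*E[B] + 2*E[D]
E[B] = 6.25
E[D] = 15
E[Z] = -2*6.25 + 2*15 = 17.5

17.5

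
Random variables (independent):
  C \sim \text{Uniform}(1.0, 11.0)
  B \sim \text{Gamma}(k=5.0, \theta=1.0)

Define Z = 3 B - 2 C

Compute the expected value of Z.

E[Z] = -2*E[C] + 3*E[B]
E[C] = 6
E[B] = 5
E[Z] = -2*6 + 3*5 = 3

3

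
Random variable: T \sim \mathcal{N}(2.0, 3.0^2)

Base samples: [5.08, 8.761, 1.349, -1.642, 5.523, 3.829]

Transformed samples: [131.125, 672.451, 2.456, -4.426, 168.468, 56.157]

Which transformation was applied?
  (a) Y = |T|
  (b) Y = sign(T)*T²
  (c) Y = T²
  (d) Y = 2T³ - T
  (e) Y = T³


Checking option (e) Y = T³:
  T = 5.08 -> Y = 131.125 ✓
  T = 8.761 -> Y = 672.451 ✓
  T = 1.349 -> Y = 2.456 ✓
All samples match this transformation.

(e) T³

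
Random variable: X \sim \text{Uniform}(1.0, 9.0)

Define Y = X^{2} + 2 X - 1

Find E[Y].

E[Y] = 1*E[X²] + 2*E[X] - 1
E[X] = 5
E[X²] = Var(X) + (E[X])² = 5.3333333 + 25 = 30.333333
E[Y] = 1*30.333333 + 2*5 - 1 = 39.333333

39.333333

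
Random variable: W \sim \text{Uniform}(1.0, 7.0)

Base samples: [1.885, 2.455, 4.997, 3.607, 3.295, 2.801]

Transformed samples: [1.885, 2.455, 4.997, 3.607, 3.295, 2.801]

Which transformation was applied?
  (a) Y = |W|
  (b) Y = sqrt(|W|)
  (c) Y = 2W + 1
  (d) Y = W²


Checking option (a) Y = |W|:
  W = 1.885 -> Y = 1.885 ✓
  W = 2.455 -> Y = 2.455 ✓
  W = 4.997 -> Y = 4.997 ✓
All samples match this transformation.

(a) |W|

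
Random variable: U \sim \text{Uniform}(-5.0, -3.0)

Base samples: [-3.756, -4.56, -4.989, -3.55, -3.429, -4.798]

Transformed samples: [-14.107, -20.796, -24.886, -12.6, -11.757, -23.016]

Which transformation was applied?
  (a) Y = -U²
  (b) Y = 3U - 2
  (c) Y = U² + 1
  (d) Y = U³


Checking option (a) Y = -U²:
  U = -3.756 -> Y = -14.107 ✓
  U = -4.56 -> Y = -20.796 ✓
  U = -4.989 -> Y = -24.886 ✓
All samples match this transformation.

(a) -U²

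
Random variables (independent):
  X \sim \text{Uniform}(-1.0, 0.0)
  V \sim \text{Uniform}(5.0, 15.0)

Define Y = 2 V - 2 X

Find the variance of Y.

For independent RVs: Var(aX + bY) = a²Var(X) + b²Var(Y)
Var(X) = 0.083333333
Var(V) = 8.3333333
Var(Y) = (-2)²*0.083333333 + 2²*8.3333333
= 4*0.083333333 + 4*8.3333333 = 33.666667

33.666667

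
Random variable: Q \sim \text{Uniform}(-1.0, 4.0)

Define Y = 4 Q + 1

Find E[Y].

For Y = 4Q + 1:
E[Y] = 4 * E[Q] + 1
E[Q] = (-1 + 4)/2 = 1.5
E[Y] = 4 * 1.5 + 1 = 7

7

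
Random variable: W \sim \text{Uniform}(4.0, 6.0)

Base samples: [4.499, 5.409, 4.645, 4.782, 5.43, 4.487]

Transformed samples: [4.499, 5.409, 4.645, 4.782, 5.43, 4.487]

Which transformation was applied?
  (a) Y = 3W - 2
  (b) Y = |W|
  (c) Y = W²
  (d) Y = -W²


Checking option (b) Y = |W|:
  W = 4.499 -> Y = 4.499 ✓
  W = 5.409 -> Y = 5.409 ✓
  W = 4.645 -> Y = 4.645 ✓
All samples match this transformation.

(b) |W|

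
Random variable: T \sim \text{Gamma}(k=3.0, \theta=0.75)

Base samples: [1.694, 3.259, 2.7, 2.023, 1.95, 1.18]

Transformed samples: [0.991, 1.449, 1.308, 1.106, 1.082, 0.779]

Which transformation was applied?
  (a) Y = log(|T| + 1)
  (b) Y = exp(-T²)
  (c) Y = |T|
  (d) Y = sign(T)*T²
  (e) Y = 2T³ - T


Checking option (a) Y = log(|T| + 1):
  T = 1.694 -> Y = 0.991 ✓
  T = 3.259 -> Y = 1.449 ✓
  T = 2.7 -> Y = 1.308 ✓
All samples match this transformation.

(a) log(|T| + 1)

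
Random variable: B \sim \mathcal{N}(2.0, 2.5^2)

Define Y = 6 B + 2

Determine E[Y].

For Y = 6B + 2:
E[Y] = 6 * E[B] + 2
E[B] = 2.0 = 2
E[Y] = 6 * 2 + 2 = 14

14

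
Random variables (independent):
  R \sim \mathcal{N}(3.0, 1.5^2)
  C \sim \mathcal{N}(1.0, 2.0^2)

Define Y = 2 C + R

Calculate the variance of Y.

For independent RVs: Var(aX + bY) = a²Var(X) + b²Var(Y)
Var(R) = 2.25
Var(C) = 4
Var(Y) = 1²*2.25 + 2²*4
= 1*2.25 + 4*4 = 18.25

18.25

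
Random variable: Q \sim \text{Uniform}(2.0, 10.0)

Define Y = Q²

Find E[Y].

Using E[X²] = Var(X) + (E[X])²:
E[Q] = 6
Var(Q) = (10 - 2)^2/12 = 5.3333333
E[Q²] = 5.3333333 + 6² = 5.3333333 + 36 = 41.333333

41.333333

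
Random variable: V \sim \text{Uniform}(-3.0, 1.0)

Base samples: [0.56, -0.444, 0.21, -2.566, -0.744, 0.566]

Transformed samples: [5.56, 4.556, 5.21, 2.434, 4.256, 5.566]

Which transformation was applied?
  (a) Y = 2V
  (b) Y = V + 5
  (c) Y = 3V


Checking option (b) Y = V + 5:
  V = 0.56 -> Y = 5.56 ✓
  V = -0.444 -> Y = 4.556 ✓
  V = 0.21 -> Y = 5.21 ✓
All samples match this transformation.

(b) V + 5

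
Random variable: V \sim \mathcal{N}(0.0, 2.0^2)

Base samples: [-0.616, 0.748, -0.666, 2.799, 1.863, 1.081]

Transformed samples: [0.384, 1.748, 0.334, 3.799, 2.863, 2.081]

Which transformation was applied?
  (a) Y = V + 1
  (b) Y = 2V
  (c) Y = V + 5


Checking option (a) Y = V + 1:
  V = -0.616 -> Y = 0.384 ✓
  V = 0.748 -> Y = 1.748 ✓
  V = -0.666 -> Y = 0.334 ✓
All samples match this transformation.

(a) V + 1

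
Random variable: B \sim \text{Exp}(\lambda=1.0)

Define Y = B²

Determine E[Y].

E[B²] = Var(B) + (E[B])² = 1 + 1 = 2

2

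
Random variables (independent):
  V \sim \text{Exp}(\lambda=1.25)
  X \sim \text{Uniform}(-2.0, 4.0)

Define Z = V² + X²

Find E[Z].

E[Z] = E[V²] + E[X²]
E[V²] = Var(V) + E[V]² = 0.64 + 0.64 = 1.28
E[X²] = Var(X) + E[X]² = 3 + 1 = 4
E[Z] = 1.28 + 4 = 5.28

5.28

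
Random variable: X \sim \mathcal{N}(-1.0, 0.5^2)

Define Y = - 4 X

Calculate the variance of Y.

For Y = aX + b: Var(Y) = a² * Var(X)
Var(X) = 0.5^2 = 0.25
Var(Y) = (-4)² * 0.25 = 16 * 0.25 = 4

4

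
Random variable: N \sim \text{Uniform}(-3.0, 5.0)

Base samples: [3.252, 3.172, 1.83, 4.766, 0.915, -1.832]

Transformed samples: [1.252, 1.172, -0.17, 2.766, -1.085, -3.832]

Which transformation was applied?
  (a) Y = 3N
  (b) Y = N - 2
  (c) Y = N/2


Checking option (b) Y = N - 2:
  N = 3.252 -> Y = 1.252 ✓
  N = 3.172 -> Y = 1.172 ✓
  N = 1.83 -> Y = -0.17 ✓
All samples match this transformation.

(b) N - 2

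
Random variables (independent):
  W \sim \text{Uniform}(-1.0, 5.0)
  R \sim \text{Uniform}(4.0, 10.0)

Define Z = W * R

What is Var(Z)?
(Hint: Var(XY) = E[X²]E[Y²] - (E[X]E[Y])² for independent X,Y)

Var(XY) = E[X²]E[Y²] - (E[X]E[Y])²
E[W] = 2, Var(W) = 3
E[R] = 7, Var(R) = 3
E[W²] = 3 + 2² = 7
E[R²] = 3 + 7² = 52
Var(Z) = 7*52 - (2*7)²
= 364 - 196 = 168

168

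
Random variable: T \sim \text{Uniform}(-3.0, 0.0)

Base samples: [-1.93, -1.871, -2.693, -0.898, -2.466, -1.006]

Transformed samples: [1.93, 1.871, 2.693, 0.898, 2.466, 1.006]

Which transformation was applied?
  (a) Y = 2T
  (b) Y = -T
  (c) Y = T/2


Checking option (b) Y = -T:
  T = -1.93 -> Y = 1.93 ✓
  T = -1.871 -> Y = 1.871 ✓
  T = -2.693 -> Y = 2.693 ✓
All samples match this transformation.

(b) -T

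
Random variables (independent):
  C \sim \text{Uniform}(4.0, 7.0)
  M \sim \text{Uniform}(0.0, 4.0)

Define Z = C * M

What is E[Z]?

For independent RVs: E[XY] = E[X]*E[Y]
E[C] = 5.5
E[M] = 2
E[Z] = 5.5 * 2 = 11

11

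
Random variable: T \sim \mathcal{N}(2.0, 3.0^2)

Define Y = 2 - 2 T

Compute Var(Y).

For Y = aT + b: Var(Y) = a² * Var(T)
Var(T) = 3.0^2 = 9
Var(Y) = (-2)² * 9 = 4 * 9 = 36

36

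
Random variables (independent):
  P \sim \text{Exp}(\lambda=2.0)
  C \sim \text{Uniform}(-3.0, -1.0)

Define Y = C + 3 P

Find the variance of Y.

For independent RVs: Var(aX + bY) = a²Var(X) + b²Var(Y)
Var(P) = 0.25
Var(C) = 0.33333333
Var(Y) = 3²*0.25 + 1²*0.33333333
= 9*0.25 + 1*0.33333333 = 2.5833333

2.5833333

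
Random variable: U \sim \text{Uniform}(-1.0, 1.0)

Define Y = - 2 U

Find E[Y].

For Y = -2U:
E[Y] = -2 * E[U]
E[U] = (-1 + 1)/2 = 0
E[Y] = -2 * 0 = 0

0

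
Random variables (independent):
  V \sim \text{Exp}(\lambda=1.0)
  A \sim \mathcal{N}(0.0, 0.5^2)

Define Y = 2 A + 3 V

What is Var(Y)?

For independent RVs: Var(aX + bY) = a²Var(X) + b²Var(Y)
Var(V) = 1
Var(A) = 0.25
Var(Y) = 3²*1 + 2²*0.25
= 9*1 + 4*0.25 = 10

10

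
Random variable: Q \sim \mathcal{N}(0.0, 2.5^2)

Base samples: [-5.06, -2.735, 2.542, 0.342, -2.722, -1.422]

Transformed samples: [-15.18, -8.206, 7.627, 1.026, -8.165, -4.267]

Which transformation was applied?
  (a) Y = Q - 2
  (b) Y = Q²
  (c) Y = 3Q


Checking option (c) Y = 3Q:
  Q = -5.06 -> Y = -15.18 ✓
  Q = -2.735 -> Y = -8.206 ✓
  Q = 2.542 -> Y = 7.627 ✓
All samples match this transformation.

(c) 3Q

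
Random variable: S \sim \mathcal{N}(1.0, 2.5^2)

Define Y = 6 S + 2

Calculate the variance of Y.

For Y = aS + b: Var(Y) = a² * Var(S)
Var(S) = 2.5^2 = 6.25
Var(Y) = 6² * 6.25 = 36 * 6.25 = 225

225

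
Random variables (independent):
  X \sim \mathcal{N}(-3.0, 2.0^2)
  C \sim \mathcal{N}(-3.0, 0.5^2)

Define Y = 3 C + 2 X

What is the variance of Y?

For independent RVs: Var(aX + bY) = a²Var(X) + b²Var(Y)
Var(X) = 4
Var(C) = 0.25
Var(Y) = 2²*4 + 3²*0.25
= 4*4 + 9*0.25 = 18.25

18.25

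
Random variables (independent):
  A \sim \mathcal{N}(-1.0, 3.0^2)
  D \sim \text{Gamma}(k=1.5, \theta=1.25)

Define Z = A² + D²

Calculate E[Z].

E[Z] = E[A²] + E[D²]
E[A²] = Var(A) + E[A]² = 9 + 1 = 10
E[D²] = Var(D) + E[D]² = 2.34375 + 3.515625 = 5.859375
E[Z] = 10 + 5.859375 = 15.859375

15.859375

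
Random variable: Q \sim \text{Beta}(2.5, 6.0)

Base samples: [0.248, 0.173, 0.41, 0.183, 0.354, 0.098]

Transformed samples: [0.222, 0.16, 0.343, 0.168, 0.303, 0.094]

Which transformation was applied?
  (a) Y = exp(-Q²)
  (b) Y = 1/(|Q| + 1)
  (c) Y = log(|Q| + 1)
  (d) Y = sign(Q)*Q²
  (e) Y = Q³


Checking option (c) Y = log(|Q| + 1):
  Q = 0.248 -> Y = 0.222 ✓
  Q = 0.173 -> Y = 0.16 ✓
  Q = 0.41 -> Y = 0.343 ✓
All samples match this transformation.

(c) log(|Q| + 1)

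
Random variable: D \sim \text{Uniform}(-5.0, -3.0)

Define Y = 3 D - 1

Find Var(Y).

For Y = aD + b: Var(Y) = a² * Var(D)
Var(D) = (-3 + 5)^2/12 = 0.33333333
Var(Y) = 3² * 0.33333333 = 9 * 0.33333333 = 3

3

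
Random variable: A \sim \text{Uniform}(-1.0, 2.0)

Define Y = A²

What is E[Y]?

Using E[X²] = Var(X) + (E[X])²:
E[A] = 0.5
Var(A) = (2 + 1)^2/12 = 0.75
E[A²] = 0.75 + 0.5² = 0.75 + 0.25 = 1

1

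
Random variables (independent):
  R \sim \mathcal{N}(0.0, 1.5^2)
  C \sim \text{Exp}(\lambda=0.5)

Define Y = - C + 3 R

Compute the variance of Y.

For independent RVs: Var(aX + bY) = a²Var(X) + b²Var(Y)
Var(R) = 2.25
Var(C) = 4
Var(Y) = 3²*2.25 + (-1)²*4
= 9*2.25 + 1*4 = 24.25

24.25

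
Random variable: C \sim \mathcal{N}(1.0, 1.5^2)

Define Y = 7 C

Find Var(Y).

For Y = aC + b: Var(Y) = a² * Var(C)
Var(C) = 1.5^2 = 2.25
Var(Y) = 7² * 2.25 = 49 * 2.25 = 110.25

110.25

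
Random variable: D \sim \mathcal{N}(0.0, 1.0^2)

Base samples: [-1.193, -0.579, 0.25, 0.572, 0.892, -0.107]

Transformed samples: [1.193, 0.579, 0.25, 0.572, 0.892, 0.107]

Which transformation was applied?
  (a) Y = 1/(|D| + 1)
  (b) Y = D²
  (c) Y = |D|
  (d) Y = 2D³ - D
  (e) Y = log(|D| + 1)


Checking option (c) Y = |D|:
  D = -1.193 -> Y = 1.193 ✓
  D = -0.579 -> Y = 0.579 ✓
  D = 0.25 -> Y = 0.25 ✓
All samples match this transformation.

(c) |D|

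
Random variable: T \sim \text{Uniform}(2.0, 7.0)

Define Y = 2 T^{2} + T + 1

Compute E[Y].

E[Y] = 2*E[T²] + 1*E[T] + 1
E[T] = 4.5
E[T²] = Var(T) + (E[T])² = 2.0833333 + 20.25 = 22.333333
E[Y] = 2*22.333333 + 1*4.5 + 1 = 50.166667

50.166667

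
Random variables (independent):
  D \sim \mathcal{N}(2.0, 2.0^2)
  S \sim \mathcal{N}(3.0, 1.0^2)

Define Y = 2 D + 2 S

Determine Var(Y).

For independent RVs: Var(aX + bY) = a²Var(X) + b²Var(Y)
Var(D) = 4
Var(S) = 1
Var(Y) = 2²*4 + 2²*1
= 4*4 + 4*1 = 20

20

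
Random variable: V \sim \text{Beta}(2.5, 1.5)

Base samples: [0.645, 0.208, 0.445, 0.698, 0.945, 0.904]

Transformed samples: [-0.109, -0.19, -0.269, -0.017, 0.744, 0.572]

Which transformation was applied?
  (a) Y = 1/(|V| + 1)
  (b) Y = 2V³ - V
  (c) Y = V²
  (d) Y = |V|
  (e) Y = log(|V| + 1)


Checking option (b) Y = 2V³ - V:
  V = 0.645 -> Y = -0.109 ✓
  V = 0.208 -> Y = -0.19 ✓
  V = 0.445 -> Y = -0.269 ✓
All samples match this transformation.

(b) 2V³ - V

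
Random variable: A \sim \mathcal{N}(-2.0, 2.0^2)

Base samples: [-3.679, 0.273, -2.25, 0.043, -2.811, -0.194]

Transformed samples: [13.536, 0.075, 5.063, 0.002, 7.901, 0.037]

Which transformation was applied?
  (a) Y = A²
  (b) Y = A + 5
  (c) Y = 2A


Checking option (a) Y = A²:
  A = -3.679 -> Y = 13.536 ✓
  A = 0.273 -> Y = 0.075 ✓
  A = -2.25 -> Y = 5.063 ✓
All samples match this transformation.

(a) A²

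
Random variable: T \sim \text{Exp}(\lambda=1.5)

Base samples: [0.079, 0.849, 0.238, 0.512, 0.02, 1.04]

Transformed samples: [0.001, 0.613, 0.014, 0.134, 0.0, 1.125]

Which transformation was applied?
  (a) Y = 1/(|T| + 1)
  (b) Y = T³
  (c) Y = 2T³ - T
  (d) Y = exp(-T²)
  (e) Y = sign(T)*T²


Checking option (b) Y = T³:
  T = 0.079 -> Y = 0.001 ✓
  T = 0.849 -> Y = 0.613 ✓
  T = 0.238 -> Y = 0.014 ✓
All samples match this transformation.

(b) T³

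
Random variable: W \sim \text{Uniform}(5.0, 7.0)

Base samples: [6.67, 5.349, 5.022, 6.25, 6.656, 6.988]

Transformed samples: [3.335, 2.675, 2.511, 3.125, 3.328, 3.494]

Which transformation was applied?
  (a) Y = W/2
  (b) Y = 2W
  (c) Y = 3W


Checking option (a) Y = W/2:
  W = 6.67 -> Y = 3.335 ✓
  W = 5.349 -> Y = 2.675 ✓
  W = 5.022 -> Y = 2.511 ✓
All samples match this transformation.

(a) W/2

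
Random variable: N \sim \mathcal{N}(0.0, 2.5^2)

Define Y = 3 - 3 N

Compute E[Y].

For Y = -3N + 3:
E[Y] = -3 * E[N] + 3
E[N] = 0.0 = 0
E[Y] = -3 * 0 + 3 = 3

3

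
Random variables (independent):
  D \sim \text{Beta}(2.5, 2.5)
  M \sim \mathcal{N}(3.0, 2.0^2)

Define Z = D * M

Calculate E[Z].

For independent RVs: E[XY] = E[X]*E[Y]
E[D] = 0.5
E[M] = 3
E[Z] = 0.5 * 3 = 1.5

1.5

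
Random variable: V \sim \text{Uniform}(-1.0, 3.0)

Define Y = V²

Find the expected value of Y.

E[V²] = Var(V) + (E[V])² = 1.3333333 + 1 = 2.3333333

2.3333333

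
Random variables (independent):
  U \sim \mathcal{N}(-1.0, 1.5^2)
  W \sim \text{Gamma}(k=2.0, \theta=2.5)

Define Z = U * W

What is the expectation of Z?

For independent RVs: E[XY] = E[X]*E[Y]
E[U] = -1
E[W] = 5
E[Z] = -1 * 5 = -5

-5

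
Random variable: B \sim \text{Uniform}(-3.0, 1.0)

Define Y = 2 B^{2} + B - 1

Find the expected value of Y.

E[Y] = 2*E[B²] + 1*E[B] - 1
E[B] = -1
E[B²] = Var(B) + (E[B])² = 1.3333333 + 1 = 2.3333333
E[Y] = 2*2.3333333 + 1*(-1) - 1 = 2.6666667

2.6666667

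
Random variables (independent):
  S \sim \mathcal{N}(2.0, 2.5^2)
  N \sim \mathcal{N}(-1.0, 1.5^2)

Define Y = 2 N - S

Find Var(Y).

For independent RVs: Var(aX + bY) = a²Var(X) + b²Var(Y)
Var(S) = 6.25
Var(N) = 2.25
Var(Y) = (-1)²*6.25 + 2²*2.25
= 1*6.25 + 4*2.25 = 15.25

15.25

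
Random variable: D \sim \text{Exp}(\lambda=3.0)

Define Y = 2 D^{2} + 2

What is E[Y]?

E[Y] = 2*E[D²] + 2
E[D] = 0.33333333
E[D²] = Var(D) + (E[D])² = 0.11111111 + 0.11111111 = 0.22222222
E[Y] = 2*0.22222222 + 2 = 2.4444444

2.4444444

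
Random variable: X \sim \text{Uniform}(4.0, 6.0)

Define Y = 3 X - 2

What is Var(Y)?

For Y = aX + b: Var(Y) = a² * Var(X)
Var(X) = (6 - 4)^2/12 = 0.33333333
Var(Y) = 3² * 0.33333333 = 9 * 0.33333333 = 3

3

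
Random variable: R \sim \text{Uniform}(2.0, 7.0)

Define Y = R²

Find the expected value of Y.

E[R²] = Var(R) + (E[R])² = 2.0833333 + 20.25 = 22.333333

22.333333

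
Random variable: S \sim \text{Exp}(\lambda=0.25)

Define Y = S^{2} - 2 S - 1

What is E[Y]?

E[Y] = 1*E[S²] - 2*E[S] - 1
E[S] = 4
E[S²] = Var(S) + (E[S])² = 16 + 16 = 32
E[Y] = 1*32 - 2*4 - 1 = 23

23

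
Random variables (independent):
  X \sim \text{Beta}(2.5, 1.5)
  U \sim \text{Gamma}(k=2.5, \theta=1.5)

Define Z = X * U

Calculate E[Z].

For independent RVs: E[XY] = E[X]*E[Y]
E[X] = 0.625
E[U] = 3.75
E[Z] = 0.625 * 3.75 = 2.34375

2.34375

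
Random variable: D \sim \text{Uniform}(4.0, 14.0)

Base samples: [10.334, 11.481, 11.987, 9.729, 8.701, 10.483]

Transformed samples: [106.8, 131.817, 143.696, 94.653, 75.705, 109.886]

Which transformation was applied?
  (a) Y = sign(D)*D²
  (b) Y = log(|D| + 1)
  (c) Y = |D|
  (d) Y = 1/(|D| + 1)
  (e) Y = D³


Checking option (a) Y = sign(D)*D²:
  D = 10.334 -> Y = 106.8 ✓
  D = 11.481 -> Y = 131.817 ✓
  D = 11.987 -> Y = 143.696 ✓
All samples match this transformation.

(a) sign(D)*D²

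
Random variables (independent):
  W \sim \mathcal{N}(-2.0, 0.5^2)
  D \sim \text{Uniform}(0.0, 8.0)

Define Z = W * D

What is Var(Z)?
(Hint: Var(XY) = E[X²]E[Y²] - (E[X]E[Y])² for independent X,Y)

Var(XY) = E[X²]E[Y²] - (E[X]E[Y])²
E[W] = -2, Var(W) = 0.25
E[D] = 4, Var(D) = 5.3333333
E[W²] = 0.25 + (-2)² = 4.25
E[D²] = 5.3333333 + 4² = 21.333333
Var(Z) = 4.25*21.333333 - (-2*4)²
= 90.666667 - 64 = 26.666667

26.666667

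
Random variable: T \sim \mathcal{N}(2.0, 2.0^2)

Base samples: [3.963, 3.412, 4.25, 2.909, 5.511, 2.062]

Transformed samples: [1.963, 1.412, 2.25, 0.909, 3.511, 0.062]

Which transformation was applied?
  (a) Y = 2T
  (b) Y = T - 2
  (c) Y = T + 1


Checking option (b) Y = T - 2:
  T = 3.963 -> Y = 1.963 ✓
  T = 3.412 -> Y = 1.412 ✓
  T = 4.25 -> Y = 2.25 ✓
All samples match this transformation.

(b) T - 2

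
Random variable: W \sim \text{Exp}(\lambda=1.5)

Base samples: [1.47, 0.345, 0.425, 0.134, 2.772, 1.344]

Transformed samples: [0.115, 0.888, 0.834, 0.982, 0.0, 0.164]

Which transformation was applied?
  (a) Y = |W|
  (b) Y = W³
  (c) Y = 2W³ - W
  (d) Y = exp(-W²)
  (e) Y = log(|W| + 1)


Checking option (d) Y = exp(-W²):
  W = 1.47 -> Y = 0.115 ✓
  W = 0.345 -> Y = 0.888 ✓
  W = 0.425 -> Y = 0.834 ✓
All samples match this transformation.

(d) exp(-W²)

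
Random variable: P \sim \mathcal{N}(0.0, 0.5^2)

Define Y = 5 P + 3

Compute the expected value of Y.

For Y = 5P + 3:
E[Y] = 5 * E[P] + 3
E[P] = 0.0 = 0
E[Y] = 5 * 0 + 3 = 3

3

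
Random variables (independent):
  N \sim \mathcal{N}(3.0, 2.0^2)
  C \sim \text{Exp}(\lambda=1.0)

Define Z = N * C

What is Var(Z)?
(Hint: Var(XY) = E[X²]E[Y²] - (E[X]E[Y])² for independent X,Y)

Var(XY) = E[X²]E[Y²] - (E[X]E[Y])²
E[N] = 3, Var(N) = 4
E[C] = 1, Var(C) = 1
E[N²] = 4 + 3² = 13
E[C²] = 1 + 1² = 2
Var(Z) = 13*2 - (3*1)²
= 26 - 9 = 17

17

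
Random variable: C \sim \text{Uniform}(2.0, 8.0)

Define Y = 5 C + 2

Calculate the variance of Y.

For Y = aC + b: Var(Y) = a² * Var(C)
Var(C) = (8 - 2)^2/12 = 3
Var(Y) = 5² * 3 = 25 * 3 = 75

75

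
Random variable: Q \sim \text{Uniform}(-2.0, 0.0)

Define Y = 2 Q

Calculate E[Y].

For Y = 2Q:
E[Y] = 2 * E[Q]
E[Q] = (-2 + 0)/2 = -1
E[Y] = 2 * (-1) = -2

-2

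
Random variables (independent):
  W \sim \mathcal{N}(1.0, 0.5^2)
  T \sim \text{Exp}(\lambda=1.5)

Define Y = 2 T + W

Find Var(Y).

For independent RVs: Var(aX + bY) = a²Var(X) + b²Var(Y)
Var(W) = 0.25
Var(T) = 0.44444444
Var(Y) = 1²*0.25 + 2²*0.44444444
= 1*0.25 + 4*0.44444444 = 2.0277778

2.0277778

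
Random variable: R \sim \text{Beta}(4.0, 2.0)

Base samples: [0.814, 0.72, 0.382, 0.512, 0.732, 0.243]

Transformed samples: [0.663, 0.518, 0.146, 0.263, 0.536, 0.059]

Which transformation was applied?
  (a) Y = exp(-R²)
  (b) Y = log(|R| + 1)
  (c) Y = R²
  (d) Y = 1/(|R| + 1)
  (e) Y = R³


Checking option (c) Y = R²:
  R = 0.814 -> Y = 0.663 ✓
  R = 0.72 -> Y = 0.518 ✓
  R = 0.382 -> Y = 0.146 ✓
All samples match this transformation.

(c) R²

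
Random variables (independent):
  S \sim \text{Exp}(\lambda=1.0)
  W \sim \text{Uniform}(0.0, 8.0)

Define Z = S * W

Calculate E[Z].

For independent RVs: E[XY] = E[X]*E[Y]
E[S] = 1
E[W] = 4
E[Z] = 1 * 4 = 4

4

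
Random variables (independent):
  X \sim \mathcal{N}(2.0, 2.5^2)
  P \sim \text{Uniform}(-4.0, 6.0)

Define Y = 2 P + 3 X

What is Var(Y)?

For independent RVs: Var(aX + bY) = a²Var(X) + b²Var(Y)
Var(X) = 6.25
Var(P) = 8.3333333
Var(Y) = 3²*6.25 + 2²*8.3333333
= 9*6.25 + 4*8.3333333 = 89.583333

89.583333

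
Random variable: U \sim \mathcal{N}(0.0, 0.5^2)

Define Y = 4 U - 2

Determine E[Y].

For Y = 4U - 2:
E[Y] = 4 * E[U] - 2
E[U] = 0.0 = 0
E[Y] = 4 * 0 - 2 = -2

-2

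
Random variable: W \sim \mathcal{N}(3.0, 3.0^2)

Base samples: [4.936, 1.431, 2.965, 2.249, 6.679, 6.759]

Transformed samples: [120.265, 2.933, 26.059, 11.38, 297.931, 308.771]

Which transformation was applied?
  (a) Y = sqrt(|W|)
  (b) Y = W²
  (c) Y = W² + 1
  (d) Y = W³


Checking option (d) Y = W³:
  W = 4.936 -> Y = 120.265 ✓
  W = 1.431 -> Y = 2.933 ✓
  W = 2.965 -> Y = 26.059 ✓
All samples match this transformation.

(d) W³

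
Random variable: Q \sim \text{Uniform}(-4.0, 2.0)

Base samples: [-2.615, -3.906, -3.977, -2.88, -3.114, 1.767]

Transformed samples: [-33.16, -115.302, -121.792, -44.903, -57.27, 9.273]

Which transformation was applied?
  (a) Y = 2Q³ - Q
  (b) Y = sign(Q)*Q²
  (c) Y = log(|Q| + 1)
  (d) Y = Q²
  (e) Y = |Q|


Checking option (a) Y = 2Q³ - Q:
  Q = -2.615 -> Y = -33.16 ✓
  Q = -3.906 -> Y = -115.302 ✓
  Q = -3.977 -> Y = -121.792 ✓
All samples match this transformation.

(a) 2Q³ - Q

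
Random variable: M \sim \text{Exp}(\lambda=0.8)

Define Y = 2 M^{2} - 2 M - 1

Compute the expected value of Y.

E[Y] = 2*E[M²] - 2*E[M] - 1
E[M] = 1.25
E[M²] = Var(M) + (E[M])² = 1.5625 + 1.5625 = 3.125
E[Y] = 2*3.125 - 2*1.25 - 1 = 2.75

2.75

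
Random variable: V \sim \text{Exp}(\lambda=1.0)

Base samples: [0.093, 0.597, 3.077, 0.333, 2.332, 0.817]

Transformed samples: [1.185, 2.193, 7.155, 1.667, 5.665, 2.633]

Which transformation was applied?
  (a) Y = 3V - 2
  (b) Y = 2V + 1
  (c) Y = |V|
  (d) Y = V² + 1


Checking option (b) Y = 2V + 1:
  V = 0.093 -> Y = 1.185 ✓
  V = 0.597 -> Y = 2.193 ✓
  V = 3.077 -> Y = 7.155 ✓
All samples match this transformation.

(b) 2V + 1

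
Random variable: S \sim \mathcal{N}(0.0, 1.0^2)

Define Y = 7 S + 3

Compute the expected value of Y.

For Y = 7S + 3:
E[Y] = 7 * E[S] + 3
E[S] = 0.0 = 0
E[Y] = 7 * 0 + 3 = 3

3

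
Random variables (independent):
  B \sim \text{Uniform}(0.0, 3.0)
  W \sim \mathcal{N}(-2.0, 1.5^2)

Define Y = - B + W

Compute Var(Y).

For independent RVs: Var(aX + bY) = a²Var(X) + b²Var(Y)
Var(B) = 0.75
Var(W) = 2.25
Var(Y) = (-1)²*0.75 + 1²*2.25
= 1*0.75 + 1*2.25 = 3

3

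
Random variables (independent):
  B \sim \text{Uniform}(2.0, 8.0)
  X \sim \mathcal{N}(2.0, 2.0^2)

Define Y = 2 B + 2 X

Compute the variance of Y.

For independent RVs: Var(aX + bY) = a²Var(X) + b²Var(Y)
Var(B) = 3
Var(X) = 4
Var(Y) = 2²*3 + 2²*4
= 4*3 + 4*4 = 28

28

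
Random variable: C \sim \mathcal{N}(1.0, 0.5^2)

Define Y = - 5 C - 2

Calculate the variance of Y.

For Y = aC + b: Var(Y) = a² * Var(C)
Var(C) = 0.5^2 = 0.25
Var(Y) = (-5)² * 0.25 = 25 * 0.25 = 6.25

6.25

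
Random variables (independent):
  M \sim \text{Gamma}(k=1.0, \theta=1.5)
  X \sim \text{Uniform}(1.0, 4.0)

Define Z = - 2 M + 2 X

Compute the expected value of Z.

E[Z] = -2*E[M] + 2*E[X]
E[M] = 1.5
E[X] = 2.5
E[Z] = -2*1.5 + 2*2.5 = 2

2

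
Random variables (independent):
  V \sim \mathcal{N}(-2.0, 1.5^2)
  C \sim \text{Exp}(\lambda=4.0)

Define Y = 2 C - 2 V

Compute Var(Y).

For independent RVs: Var(aX + bY) = a²Var(X) + b²Var(Y)
Var(V) = 2.25
Var(C) = 0.0625
Var(Y) = (-2)²*2.25 + 2²*0.0625
= 4*2.25 + 4*0.0625 = 9.25

9.25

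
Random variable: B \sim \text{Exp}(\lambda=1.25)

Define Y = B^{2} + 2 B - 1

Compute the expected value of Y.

E[Y] = 1*E[B²] + 2*E[B] - 1
E[B] = 0.8
E[B²] = Var(B) + (E[B])² = 0.64 + 0.64 = 1.28
E[Y] = 1*1.28 + 2*0.8 - 1 = 1.88

1.88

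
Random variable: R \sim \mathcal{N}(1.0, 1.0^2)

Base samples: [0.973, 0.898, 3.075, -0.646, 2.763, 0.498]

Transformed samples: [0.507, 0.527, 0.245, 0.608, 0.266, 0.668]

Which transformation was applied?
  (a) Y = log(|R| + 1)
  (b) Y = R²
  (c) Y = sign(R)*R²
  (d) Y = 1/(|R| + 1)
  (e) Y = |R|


Checking option (d) Y = 1/(|R| + 1):
  R = 0.973 -> Y = 0.507 ✓
  R = 0.898 -> Y = 0.527 ✓
  R = 3.075 -> Y = 0.245 ✓
All samples match this transformation.

(d) 1/(|R| + 1)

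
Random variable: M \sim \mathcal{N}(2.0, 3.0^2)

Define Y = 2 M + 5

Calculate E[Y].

For Y = 2M + 5:
E[Y] = 2 * E[M] + 5
E[M] = 2.0 = 2
E[Y] = 2 * 2 + 5 = 9

9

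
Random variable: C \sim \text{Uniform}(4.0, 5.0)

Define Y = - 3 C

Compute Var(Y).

For Y = aC + b: Var(Y) = a² * Var(C)
Var(C) = (5 - 4)^2/12 = 0.083333333
Var(Y) = (-3)² * 0.083333333 = 9 * 0.083333333 = 0.75

0.75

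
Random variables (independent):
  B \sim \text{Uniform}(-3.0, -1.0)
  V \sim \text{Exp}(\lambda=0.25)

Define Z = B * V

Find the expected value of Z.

For independent RVs: E[XY] = E[X]*E[Y]
E[B] = -2
E[V] = 4
E[Z] = -2 * 4 = -8

-8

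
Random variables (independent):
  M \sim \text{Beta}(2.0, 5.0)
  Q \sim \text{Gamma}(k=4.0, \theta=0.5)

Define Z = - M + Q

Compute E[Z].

E[Z] = -1*E[M] + 1*E[Q]
E[M] = 0.28571429
E[Q] = 2
E[Z] = -1*0.28571429 + 1*2 = 1.7142857

1.7142857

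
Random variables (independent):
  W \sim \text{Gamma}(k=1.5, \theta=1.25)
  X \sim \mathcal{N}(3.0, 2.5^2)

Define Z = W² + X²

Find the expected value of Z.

E[Z] = E[W²] + E[X²]
E[W²] = Var(W) + E[W]² = 2.34375 + 3.515625 = 5.859375
E[X²] = Var(X) + E[X]² = 6.25 + 9 = 15.25
E[Z] = 5.859375 + 15.25 = 21.109375

21.109375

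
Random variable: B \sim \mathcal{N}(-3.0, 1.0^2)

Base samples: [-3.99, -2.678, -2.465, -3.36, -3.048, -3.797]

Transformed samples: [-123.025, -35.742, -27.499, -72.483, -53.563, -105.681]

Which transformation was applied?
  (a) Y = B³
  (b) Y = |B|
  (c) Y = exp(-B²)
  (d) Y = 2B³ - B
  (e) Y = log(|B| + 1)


Checking option (d) Y = 2B³ - B:
  B = -3.99 -> Y = -123.025 ✓
  B = -2.678 -> Y = -35.742 ✓
  B = -2.465 -> Y = -27.499 ✓
All samples match this transformation.

(d) 2B³ - B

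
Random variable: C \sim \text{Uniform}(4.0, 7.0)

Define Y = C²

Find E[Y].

Using E[X²] = Var(X) + (E[X])²:
E[C] = 5.5
Var(C) = (7 - 4)^2/12 = 0.75
E[C²] = 0.75 + 5.5² = 0.75 + 30.25 = 31

31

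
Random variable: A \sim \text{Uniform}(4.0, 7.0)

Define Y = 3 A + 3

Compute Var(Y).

For Y = aA + b: Var(Y) = a² * Var(A)
Var(A) = (7 - 4)^2/12 = 0.75
Var(Y) = 3² * 0.75 = 9 * 0.75 = 6.75

6.75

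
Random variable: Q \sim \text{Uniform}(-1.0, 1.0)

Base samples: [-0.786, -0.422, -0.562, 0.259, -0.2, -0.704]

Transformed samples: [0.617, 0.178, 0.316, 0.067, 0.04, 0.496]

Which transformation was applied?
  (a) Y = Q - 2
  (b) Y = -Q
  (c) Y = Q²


Checking option (c) Y = Q²:
  Q = -0.786 -> Y = 0.617 ✓
  Q = -0.422 -> Y = 0.178 ✓
  Q = -0.562 -> Y = 0.316 ✓
All samples match this transformation.

(c) Q²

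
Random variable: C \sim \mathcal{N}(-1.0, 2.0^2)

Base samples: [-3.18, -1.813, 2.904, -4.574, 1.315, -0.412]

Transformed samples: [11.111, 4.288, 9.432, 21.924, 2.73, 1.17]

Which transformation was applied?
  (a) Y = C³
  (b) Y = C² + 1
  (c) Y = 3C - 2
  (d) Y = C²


Checking option (b) Y = C² + 1:
  C = -3.18 -> Y = 11.111 ✓
  C = -1.813 -> Y = 4.288 ✓
  C = 2.904 -> Y = 9.432 ✓
All samples match this transformation.

(b) C² + 1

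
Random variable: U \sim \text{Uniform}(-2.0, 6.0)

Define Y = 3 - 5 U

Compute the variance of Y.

For Y = aU + b: Var(Y) = a² * Var(U)
Var(U) = (6 + 2)^2/12 = 5.3333333
Var(Y) = (-5)² * 5.3333333 = 25 * 5.3333333 = 133.33333

133.33333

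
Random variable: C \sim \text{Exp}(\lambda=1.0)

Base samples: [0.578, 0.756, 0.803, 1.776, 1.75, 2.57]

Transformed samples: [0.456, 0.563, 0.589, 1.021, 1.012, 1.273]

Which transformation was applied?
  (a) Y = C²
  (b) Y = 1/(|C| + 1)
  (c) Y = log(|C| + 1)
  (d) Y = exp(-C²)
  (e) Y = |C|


Checking option (c) Y = log(|C| + 1):
  C = 0.578 -> Y = 0.456 ✓
  C = 0.756 -> Y = 0.563 ✓
  C = 0.803 -> Y = 0.589 ✓
All samples match this transformation.

(c) log(|C| + 1)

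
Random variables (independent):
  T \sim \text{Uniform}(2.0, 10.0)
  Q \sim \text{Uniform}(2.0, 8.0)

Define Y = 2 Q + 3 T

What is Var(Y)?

For independent RVs: Var(aX + bY) = a²Var(X) + b²Var(Y)
Var(T) = 5.3333333
Var(Q) = 3
Var(Y) = 3²*5.3333333 + 2²*3
= 9*5.3333333 + 4*3 = 60

60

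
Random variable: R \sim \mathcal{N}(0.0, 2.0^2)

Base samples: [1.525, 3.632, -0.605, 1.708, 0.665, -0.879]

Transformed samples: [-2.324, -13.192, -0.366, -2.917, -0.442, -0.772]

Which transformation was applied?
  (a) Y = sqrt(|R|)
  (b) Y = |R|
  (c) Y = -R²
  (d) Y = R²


Checking option (c) Y = -R²:
  R = 1.525 -> Y = -2.324 ✓
  R = 3.632 -> Y = -13.192 ✓
  R = -0.605 -> Y = -0.366 ✓
All samples match this transformation.

(c) -R²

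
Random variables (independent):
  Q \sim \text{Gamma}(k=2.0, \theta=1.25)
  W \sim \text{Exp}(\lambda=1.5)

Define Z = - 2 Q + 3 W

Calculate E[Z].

E[Z] = -2*E[Q] + 3*E[W]
E[Q] = 2.5
E[W] = 0.66666667
E[Z] = -2*2.5 + 3*0.66666667 = -3

-3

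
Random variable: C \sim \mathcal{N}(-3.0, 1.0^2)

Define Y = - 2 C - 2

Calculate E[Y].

For Y = -2C - 2:
E[Y] = -2 * E[C] - 2
E[C] = -3.0 = -3
E[Y] = -2 * (-3) - 2 = 4

4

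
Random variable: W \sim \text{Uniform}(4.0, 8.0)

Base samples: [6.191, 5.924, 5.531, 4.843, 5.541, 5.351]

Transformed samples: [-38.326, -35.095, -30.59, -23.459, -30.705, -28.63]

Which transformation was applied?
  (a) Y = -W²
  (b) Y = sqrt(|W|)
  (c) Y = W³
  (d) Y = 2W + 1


Checking option (a) Y = -W²:
  W = 6.191 -> Y = -38.326 ✓
  W = 5.924 -> Y = -35.095 ✓
  W = 5.531 -> Y = -30.59 ✓
All samples match this transformation.

(a) -W²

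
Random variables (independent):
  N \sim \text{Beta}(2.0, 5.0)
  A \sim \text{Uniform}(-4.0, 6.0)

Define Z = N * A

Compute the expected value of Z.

For independent RVs: E[XY] = E[X]*E[Y]
E[N] = 0.28571429
E[A] = 1
E[Z] = 0.28571429 * 1 = 0.28571429

0.28571429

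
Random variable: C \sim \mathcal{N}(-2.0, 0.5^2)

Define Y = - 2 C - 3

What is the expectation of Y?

For Y = -2C - 3:
E[Y] = -2 * E[C] - 3
E[C] = -2.0 = -2
E[Y] = -2 * (-2) - 3 = 1

1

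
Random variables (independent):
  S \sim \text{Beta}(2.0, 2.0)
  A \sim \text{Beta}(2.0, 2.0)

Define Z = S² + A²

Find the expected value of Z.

E[Z] = E[S²] + E[A²]
E[S²] = Var(S) + E[S]² = 0.05 + 0.25 = 0.3
E[A²] = Var(A) + E[A]² = 0.05 + 0.25 = 0.3
E[Z] = 0.3 + 0.3 = 0.6

0.6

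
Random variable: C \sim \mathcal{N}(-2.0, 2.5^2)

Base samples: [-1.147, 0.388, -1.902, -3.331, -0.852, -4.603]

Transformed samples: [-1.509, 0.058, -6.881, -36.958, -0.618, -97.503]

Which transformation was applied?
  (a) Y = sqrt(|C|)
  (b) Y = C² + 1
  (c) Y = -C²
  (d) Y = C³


Checking option (d) Y = C³:
  C = -1.147 -> Y = -1.509 ✓
  C = 0.388 -> Y = 0.058 ✓
  C = -1.902 -> Y = -6.881 ✓
All samples match this transformation.

(d) C³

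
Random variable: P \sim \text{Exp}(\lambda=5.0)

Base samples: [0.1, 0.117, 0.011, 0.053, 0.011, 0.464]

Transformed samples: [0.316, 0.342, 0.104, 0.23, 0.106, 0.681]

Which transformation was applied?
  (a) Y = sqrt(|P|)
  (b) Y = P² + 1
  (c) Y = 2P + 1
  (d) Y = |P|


Checking option (a) Y = sqrt(|P|):
  P = 0.1 -> Y = 0.316 ✓
  P = 0.117 -> Y = 0.342 ✓
  P = 0.011 -> Y = 0.104 ✓
All samples match this transformation.

(a) sqrt(|P|)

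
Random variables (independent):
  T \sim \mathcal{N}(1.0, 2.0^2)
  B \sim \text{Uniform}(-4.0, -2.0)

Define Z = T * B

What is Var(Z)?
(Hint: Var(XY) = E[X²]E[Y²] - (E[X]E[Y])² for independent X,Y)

Var(XY) = E[X²]E[Y²] - (E[X]E[Y])²
E[T] = 1, Var(T) = 4
E[B] = -3, Var(B) = 0.33333333
E[T²] = 4 + 1² = 5
E[B²] = 0.33333333 + (-3)² = 9.3333333
Var(Z) = 5*9.3333333 - (1*(-3))²
= 46.666667 - 9 = 37.666667

37.666667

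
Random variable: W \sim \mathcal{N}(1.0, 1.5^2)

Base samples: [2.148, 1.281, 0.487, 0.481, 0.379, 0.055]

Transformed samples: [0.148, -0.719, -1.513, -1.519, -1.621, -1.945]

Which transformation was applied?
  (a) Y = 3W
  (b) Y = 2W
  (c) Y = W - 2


Checking option (c) Y = W - 2:
  W = 2.148 -> Y = 0.148 ✓
  W = 1.281 -> Y = -0.719 ✓
  W = 0.487 -> Y = -1.513 ✓
All samples match this transformation.

(c) W - 2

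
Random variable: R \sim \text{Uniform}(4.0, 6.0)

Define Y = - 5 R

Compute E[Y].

For Y = -5R:
E[Y] = -5 * E[R]
E[R] = (4 + 6)/2 = 5
E[Y] = -5 * 5 = -25

-25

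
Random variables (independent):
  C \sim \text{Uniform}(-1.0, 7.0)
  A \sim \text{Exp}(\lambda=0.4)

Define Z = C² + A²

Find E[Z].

E[Z] = E[C²] + E[A²]
E[C²] = Var(C) + E[C]² = 5.3333333 + 9 = 14.333333
E[A²] = Var(A) + E[A]² = 6.25 + 6.25 = 12.5
E[Z] = 14.333333 + 12.5 = 26.833333

26.833333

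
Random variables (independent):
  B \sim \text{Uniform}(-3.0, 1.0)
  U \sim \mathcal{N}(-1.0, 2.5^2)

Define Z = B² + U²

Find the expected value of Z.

E[Z] = E[B²] + E[U²]
E[B²] = Var(B) + E[B]² = 1.3333333 + 1 = 2.3333333
E[U²] = Var(U) + E[U]² = 6.25 + 1 = 7.25
E[Z] = 2.3333333 + 7.25 = 9.5833333

9.5833333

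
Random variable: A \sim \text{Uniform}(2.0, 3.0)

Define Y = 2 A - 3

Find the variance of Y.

For Y = aA + b: Var(Y) = a² * Var(A)
Var(A) = (3 - 2)^2/12 = 0.083333333
Var(Y) = 2² * 0.083333333 = 4 * 0.083333333 = 0.33333333

0.33333333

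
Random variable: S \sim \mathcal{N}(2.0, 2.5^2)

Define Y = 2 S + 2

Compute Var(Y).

For Y = aS + b: Var(Y) = a² * Var(S)
Var(S) = 2.5^2 = 6.25
Var(Y) = 2² * 6.25 = 4 * 6.25 = 25

25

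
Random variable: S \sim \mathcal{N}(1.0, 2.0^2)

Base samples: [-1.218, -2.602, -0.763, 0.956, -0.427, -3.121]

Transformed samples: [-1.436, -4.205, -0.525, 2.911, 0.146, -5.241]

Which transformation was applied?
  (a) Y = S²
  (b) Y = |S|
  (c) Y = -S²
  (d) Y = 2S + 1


Checking option (d) Y = 2S + 1:
  S = -1.218 -> Y = -1.436 ✓
  S = -2.602 -> Y = -4.205 ✓
  S = -0.763 -> Y = -0.525 ✓
All samples match this transformation.

(d) 2S + 1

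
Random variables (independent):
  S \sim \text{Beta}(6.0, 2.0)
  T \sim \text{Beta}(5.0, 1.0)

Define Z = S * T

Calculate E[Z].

For independent RVs: E[XY] = E[X]*E[Y]
E[S] = 0.75
E[T] = 0.83333333
E[Z] = 0.75 * 0.83333333 = 0.625

0.625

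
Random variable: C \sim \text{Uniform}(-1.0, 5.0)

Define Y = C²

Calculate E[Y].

E[C²] = Var(C) + (E[C])² = 3 + 4 = 7

7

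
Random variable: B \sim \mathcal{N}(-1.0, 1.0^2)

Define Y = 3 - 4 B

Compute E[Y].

For Y = -4B + 3:
E[Y] = -4 * E[B] + 3
E[B] = -1.0 = -1
E[Y] = -4 * (-1) + 3 = 7

7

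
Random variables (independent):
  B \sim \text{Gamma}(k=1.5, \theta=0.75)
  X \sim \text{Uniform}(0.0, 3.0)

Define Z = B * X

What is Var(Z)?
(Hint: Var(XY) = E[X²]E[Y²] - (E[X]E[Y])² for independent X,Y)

Var(XY) = E[X²]E[Y²] - (E[X]E[Y])²
E[B] = 1.125, Var(B) = 0.84375
E[X] = 1.5, Var(X) = 0.75
E[B²] = 0.84375 + 1.125² = 2.109375
E[X²] = 0.75 + 1.5² = 3
Var(Z) = 2.109375*3 - (1.125*1.5)²
= 6.328125 - 2.8476562 = 3.4804688

3.4804688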